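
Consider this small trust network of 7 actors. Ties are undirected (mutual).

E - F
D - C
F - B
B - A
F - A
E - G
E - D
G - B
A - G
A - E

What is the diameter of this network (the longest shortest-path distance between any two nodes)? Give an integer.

Eccentricity of each node (its greatest distance to any other): A:3, B:4, C:4, D:3, E:2, F:3, G:3.
The maximum eccentricity is 4, realized for instance by the pair C–B via C – D – E – F – B. So the diameter is 4.

4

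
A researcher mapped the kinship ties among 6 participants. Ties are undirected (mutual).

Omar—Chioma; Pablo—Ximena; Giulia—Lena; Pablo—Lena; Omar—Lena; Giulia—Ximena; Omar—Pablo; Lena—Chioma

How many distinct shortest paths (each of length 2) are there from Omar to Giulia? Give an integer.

The shortest distance is 2, and the only length-2 path is Omar–Lena–Giulia. So there is exactly 1 shortest path.

1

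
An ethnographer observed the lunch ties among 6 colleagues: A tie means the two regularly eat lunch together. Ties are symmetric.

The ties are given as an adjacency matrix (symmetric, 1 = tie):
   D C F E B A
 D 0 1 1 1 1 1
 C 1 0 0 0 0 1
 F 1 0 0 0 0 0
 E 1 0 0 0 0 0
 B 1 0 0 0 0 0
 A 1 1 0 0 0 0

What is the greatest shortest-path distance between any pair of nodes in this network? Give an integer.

2

Eccentricity of each node (its greatest distance to any other): A:2, B:2, C:2, D:1, E:2, F:2.
The maximum eccentricity is 2, realized for instance by the pair C–F via C – D – F. So the diameter is 2.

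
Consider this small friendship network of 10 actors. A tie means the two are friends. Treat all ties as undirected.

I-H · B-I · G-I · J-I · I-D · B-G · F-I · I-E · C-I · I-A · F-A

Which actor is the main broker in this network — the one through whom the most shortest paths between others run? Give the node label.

Unnormalized betweenness of each node: A:0, B:0, C:0, D:0, E:0, F:0, G:0, H:0, I:34, J:0.
I has the largest value, 34, making it the main broker — the node through which the most shortest paths run.

I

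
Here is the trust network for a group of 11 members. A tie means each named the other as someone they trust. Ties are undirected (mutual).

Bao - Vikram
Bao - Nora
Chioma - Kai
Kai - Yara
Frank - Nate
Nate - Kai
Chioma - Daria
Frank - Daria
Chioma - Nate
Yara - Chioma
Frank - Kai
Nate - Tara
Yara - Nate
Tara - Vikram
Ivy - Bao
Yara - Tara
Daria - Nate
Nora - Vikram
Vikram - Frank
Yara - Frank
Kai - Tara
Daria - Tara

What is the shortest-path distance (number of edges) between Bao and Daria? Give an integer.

One shortest route is Bao – Vikram – Tara – Daria, which uses 3 edges, and at distance 2 from Bao we only reach {Frank, Tara}, which does not include Daria. So d(Bao,Daria) = 3.

3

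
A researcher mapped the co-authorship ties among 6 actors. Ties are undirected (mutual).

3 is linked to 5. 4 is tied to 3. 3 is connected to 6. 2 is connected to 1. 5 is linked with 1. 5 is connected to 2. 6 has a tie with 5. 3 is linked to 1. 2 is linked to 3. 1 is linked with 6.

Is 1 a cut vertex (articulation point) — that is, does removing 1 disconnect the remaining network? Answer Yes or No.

No

Even without 1, every remaining node can still reach every other (the residual graph is connected), so 1 is not a cut vertex.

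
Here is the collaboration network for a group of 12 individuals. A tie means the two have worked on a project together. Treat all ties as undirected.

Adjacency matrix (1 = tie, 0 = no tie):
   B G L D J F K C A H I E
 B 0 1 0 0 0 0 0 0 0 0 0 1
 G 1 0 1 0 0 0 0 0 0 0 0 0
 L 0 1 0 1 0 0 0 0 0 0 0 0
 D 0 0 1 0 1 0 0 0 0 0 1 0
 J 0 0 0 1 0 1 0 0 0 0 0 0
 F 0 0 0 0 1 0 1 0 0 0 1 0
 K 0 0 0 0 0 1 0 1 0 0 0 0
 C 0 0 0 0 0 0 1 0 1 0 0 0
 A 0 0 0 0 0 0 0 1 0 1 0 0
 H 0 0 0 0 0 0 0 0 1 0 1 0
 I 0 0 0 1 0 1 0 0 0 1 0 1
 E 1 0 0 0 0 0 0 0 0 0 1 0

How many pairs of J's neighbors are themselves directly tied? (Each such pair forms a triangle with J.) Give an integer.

0

J's neighbors are D and F, but none of them are tied to each other, so no triangle contains J.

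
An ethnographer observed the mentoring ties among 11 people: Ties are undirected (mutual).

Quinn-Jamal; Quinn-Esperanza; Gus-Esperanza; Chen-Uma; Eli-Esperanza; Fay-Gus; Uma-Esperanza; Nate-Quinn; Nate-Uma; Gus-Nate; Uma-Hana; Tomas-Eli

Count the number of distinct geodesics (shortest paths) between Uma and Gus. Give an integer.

The shortest distance is 2. The length-2 paths are: Uma–Nate–Gus; Uma–Esperanza–Gus.
That gives 2 distinct shortest paths.

2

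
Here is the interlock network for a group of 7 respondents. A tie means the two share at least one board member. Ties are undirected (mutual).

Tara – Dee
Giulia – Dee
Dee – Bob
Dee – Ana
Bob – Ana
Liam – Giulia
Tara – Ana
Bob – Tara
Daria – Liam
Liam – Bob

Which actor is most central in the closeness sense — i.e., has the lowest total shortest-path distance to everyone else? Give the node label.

Farness (sum of distances to all others) for each node — Ana:10, Bob:8, Daria:14, Dee:9, Giulia:10, Liam:9, Tara:10.
The smallest farness is 8, for Bob, so Bob has the highest closeness.

Bob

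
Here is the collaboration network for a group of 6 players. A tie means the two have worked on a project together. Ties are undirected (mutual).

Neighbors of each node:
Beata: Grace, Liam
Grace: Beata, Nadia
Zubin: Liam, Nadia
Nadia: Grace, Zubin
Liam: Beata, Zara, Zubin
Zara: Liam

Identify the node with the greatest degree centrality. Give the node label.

Liam

Degrees — Beata:2, Grace:2, Liam:3, Nadia:2, Zara:1, Zubin:2.
The maximum is 3, attained only by Liam.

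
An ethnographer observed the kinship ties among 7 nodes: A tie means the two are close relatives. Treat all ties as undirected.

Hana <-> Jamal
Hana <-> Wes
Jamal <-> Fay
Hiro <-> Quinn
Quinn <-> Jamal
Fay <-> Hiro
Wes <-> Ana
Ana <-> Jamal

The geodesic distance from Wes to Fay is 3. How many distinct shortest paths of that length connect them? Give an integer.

2

The shortest distance is 3. The length-3 paths are: Wes–Hana–Jamal–Fay; Wes–Ana–Jamal–Fay.
That gives 2 distinct shortest paths.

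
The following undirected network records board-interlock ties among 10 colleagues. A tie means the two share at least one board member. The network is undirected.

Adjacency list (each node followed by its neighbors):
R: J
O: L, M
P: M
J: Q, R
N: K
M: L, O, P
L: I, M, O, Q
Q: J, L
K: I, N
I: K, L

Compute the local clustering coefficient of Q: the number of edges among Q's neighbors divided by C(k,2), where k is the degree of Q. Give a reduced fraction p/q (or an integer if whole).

Q's neighbors: J and L (k = 2).
Possible neighbor pairs: C(2,2) = 1. Edges among them: none → e = 0.
Clustering(Q) = 0/1.

0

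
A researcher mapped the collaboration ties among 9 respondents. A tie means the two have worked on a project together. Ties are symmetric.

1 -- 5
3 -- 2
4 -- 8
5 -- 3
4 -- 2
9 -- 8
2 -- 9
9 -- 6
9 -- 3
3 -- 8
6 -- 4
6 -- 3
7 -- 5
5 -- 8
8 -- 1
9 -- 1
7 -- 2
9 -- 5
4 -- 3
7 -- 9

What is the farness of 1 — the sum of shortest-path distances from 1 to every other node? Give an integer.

13

Distances from 1: 2:2, 3:2, 4:2, 5:1, 6:2, 7:2, 8:1, 9:1.
Sum = 2 + 2 + 2 + 1 + 2 + 2 + 1 + 1 = 13.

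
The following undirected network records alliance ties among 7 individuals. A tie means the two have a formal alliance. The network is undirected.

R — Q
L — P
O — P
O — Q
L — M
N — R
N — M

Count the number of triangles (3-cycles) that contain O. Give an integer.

0

O's neighbors are P and Q, but none of them are tied to each other, so no triangle contains O.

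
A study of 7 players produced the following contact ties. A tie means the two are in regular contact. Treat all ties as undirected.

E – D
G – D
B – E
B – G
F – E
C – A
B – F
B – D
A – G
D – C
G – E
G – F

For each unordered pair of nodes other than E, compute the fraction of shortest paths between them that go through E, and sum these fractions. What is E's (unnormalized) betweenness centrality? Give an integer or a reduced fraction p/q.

Pairs whose geodesics pass through E — F–D: 1/3; F–C: 1/4.
All other pairs contribute 0.
Summing the contributions gives betweenness(E) = 7/12.

7/12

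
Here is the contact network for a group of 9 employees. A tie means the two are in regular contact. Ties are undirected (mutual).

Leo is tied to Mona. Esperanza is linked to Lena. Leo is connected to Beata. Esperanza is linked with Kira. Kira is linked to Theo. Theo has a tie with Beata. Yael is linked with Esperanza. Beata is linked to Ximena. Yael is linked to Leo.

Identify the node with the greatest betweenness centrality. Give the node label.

Leo

Unnormalized betweenness of each node: Beata:21/2, Esperanza:19/2, Kira:9/2, Lena:0, Leo:23/2, Mona:0, Theo:5, Ximena:0, Yael:7.
Leo has the largest value, 23/2, making it the main broker — the node through which the most shortest paths run.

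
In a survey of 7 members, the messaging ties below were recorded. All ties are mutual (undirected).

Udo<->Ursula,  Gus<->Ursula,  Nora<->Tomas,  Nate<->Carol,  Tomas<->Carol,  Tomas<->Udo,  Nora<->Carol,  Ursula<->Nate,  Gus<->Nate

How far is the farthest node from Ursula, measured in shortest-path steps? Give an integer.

Distances from Ursula: Carol:2, Gus:1, Nate:1, Nora:3, Tomas:2, Udo:1.
The largest is 3 (to Nora), so the eccentricity of Ursula is 3.

3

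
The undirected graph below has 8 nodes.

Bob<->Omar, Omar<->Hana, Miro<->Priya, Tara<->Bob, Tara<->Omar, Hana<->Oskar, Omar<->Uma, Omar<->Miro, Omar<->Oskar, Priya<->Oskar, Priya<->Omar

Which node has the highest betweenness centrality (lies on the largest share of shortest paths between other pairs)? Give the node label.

Unnormalized betweenness of each node: Bob:0, Hana:0, Miro:0, Omar:16, Oskar:1/2, Priya:1/2, Tara:0, Uma:0.
Omar has the largest value, 16, making it the main broker — the node through which the most shortest paths run.

Omar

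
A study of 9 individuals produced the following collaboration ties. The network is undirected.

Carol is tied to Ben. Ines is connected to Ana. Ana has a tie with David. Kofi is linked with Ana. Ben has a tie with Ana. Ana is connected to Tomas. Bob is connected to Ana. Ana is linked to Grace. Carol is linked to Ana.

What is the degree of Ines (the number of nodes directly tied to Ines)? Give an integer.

Ines is directly tied to Ana. That is 1 neighbor, so the degree of Ines is 1.

1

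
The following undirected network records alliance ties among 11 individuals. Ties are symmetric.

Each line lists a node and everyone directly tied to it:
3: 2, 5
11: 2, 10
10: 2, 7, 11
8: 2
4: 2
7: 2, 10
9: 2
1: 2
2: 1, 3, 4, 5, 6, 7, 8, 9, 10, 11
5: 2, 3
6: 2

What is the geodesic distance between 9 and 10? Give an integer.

One shortest route is 9 – 2 – 10, which uses 2 edges, and 9 and 10 are not directly tied, so nothing shorter exists. So d(9,10) = 2.

2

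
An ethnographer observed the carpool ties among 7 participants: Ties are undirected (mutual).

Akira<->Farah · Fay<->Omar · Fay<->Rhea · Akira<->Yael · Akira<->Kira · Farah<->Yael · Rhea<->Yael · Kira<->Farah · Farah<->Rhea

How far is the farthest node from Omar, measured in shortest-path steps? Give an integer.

4

Distances from Omar: Akira:4, Farah:3, Fay:1, Kira:4, Rhea:2, Yael:3.
The largest is 4 (to Akira and Kira), so the eccentricity of Omar is 4.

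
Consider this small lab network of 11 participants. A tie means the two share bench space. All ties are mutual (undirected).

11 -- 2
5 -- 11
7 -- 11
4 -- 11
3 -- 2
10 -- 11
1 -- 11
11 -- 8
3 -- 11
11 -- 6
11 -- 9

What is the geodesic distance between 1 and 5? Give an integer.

2

One shortest route is 1 – 11 – 5, which uses 2 edges, and 1 and 5 are not directly tied, so nothing shorter exists. So d(1,5) = 2.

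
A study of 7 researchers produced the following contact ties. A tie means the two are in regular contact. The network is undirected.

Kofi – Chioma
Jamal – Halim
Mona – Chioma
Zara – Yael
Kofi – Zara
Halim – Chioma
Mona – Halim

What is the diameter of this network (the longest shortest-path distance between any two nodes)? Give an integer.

5

Eccentricity of each node (its greatest distance to any other): Chioma:3, Halim:4, Jamal:5, Kofi:3, Mona:4, Yael:5, Zara:4.
The maximum eccentricity is 5, realized for instance by the pair Yael–Jamal via Yael – Zara – Kofi – Chioma – Halim – Jamal. So the diameter is 5.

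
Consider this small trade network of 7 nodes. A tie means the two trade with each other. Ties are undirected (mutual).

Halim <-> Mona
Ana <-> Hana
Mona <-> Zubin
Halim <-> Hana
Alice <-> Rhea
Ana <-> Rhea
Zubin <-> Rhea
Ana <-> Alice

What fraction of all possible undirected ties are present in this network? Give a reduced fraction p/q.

8/21

There are 8 edges and 7 nodes, so the maximum possible is C(7,2) = 21.
Density = 8/21.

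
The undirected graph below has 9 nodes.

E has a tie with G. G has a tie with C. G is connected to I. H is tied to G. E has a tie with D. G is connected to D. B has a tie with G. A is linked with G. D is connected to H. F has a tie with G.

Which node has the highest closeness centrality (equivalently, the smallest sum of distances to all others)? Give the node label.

G

Farness (sum of distances to all others) for each node — A:15, B:15, C:15, D:13, E:14, F:15, G:8, H:14, I:15.
The smallest farness is 8, for G, so G has the highest closeness.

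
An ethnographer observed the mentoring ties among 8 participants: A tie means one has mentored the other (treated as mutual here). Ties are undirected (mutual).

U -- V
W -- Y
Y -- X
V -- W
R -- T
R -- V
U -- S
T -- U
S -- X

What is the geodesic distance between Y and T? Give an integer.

4

One shortest route is Y – X – S – U – T, which uses 4 edges, and at distance 3 from Y we only reach {R, U}, which does not include T. So d(Y,T) = 4.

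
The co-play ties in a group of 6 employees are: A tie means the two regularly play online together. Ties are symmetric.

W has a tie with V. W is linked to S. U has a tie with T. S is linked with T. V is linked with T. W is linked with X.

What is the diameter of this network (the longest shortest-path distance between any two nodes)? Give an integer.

Eccentricity of each node (its greatest distance to any other): S:2, T:3, U:4, V:2, W:3, X:4.
The maximum eccentricity is 4, realized for instance by the pair U–X via U – T – V – W – X. So the diameter is 4.

4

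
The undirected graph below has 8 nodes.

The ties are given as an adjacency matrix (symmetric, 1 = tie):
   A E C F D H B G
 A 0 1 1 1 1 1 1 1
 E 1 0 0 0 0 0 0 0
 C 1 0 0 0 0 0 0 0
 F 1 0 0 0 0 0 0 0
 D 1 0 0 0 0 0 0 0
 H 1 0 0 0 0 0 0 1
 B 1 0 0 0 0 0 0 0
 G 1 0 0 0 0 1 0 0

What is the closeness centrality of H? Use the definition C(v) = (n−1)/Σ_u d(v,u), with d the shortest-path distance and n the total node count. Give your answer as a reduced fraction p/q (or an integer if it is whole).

Distances from H: A:1, B:2, C:2, D:2, E:2, F:2, G:1. Sum = 12.
n = 8, so closeness = 7/12.

7/12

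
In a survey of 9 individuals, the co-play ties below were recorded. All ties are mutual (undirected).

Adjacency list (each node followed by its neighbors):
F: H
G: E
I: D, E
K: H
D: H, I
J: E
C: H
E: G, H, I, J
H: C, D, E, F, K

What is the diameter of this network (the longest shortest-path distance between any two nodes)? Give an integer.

Eccentricity of each node (its greatest distance to any other): C:3, D:3, E:2, F:3, G:3, H:2, I:3, J:3, K:3.
The maximum eccentricity is 3, realized for instance by the pair I–F via I – E – H – F. So the diameter is 3.

3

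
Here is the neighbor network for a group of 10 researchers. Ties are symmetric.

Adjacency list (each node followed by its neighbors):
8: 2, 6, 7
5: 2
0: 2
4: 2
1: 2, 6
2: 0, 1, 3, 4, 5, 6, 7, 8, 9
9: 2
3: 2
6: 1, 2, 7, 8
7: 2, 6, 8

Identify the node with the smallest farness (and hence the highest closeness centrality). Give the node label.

Farness (sum of distances to all others) for each node — 0:17, 1:16, 2:9, 3:17, 4:17, 5:17, 6:14, 7:15, 8:15, 9:17.
The smallest farness is 9, for 2, so 2 has the highest closeness.

2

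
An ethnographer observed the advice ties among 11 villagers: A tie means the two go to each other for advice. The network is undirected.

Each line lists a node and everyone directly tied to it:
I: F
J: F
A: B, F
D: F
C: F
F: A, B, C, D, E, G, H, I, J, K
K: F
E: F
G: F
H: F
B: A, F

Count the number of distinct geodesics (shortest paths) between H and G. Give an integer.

The shortest distance is 2, and the only length-2 path is H–F–G. So there is exactly 1 shortest path.

1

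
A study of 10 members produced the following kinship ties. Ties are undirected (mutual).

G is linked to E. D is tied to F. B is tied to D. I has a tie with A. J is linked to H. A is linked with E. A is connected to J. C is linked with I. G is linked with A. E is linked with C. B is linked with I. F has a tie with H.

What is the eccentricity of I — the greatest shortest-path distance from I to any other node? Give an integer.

3

Distances from I: A:1, B:1, C:1, D:2, E:2, F:3, G:2, H:3, J:2.
The largest is 3 (to H and F), so the eccentricity of I is 3.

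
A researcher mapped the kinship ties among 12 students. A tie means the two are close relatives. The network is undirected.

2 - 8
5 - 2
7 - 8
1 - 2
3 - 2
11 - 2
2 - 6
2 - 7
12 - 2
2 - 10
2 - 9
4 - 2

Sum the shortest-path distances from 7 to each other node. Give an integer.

20

Distances from 7: 1:2, 2:1, 3:2, 4:2, 5:2, 6:2, 8:1, 9:2, 10:2, 11:2, 12:2.
Sum = 2 + 1 + 2 + 2 + 2 + 2 + 1 + 2 + 2 + 2 + 2 = 20.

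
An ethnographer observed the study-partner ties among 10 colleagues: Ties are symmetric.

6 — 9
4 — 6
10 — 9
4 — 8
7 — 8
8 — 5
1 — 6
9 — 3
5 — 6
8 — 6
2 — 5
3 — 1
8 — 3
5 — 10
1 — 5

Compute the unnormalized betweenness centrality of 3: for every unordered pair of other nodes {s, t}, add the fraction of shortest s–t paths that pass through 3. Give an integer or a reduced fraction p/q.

13/6

Pairs whose geodesics pass through 3 — 1–8: 1/3; 1–7: 1/3; 1–9: 1/2; 8–9: 1/2; 7–9: 1/2.
All other pairs contribute 0.
Summing the contributions gives betweenness(3) = 13/6.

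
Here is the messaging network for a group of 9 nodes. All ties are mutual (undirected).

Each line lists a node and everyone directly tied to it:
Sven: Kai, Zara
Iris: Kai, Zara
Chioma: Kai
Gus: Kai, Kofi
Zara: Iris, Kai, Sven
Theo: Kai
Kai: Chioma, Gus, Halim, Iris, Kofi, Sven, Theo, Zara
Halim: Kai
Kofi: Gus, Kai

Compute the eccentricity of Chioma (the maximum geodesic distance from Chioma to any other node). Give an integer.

2

Distances from Chioma: Gus:2, Halim:2, Iris:2, Kai:1, Kofi:2, Sven:2, Theo:2, Zara:2.
The largest is 2 (to Sven, Kofi, Zara, Iris, Halim, Gus, and Theo), so the eccentricity of Chioma is 2.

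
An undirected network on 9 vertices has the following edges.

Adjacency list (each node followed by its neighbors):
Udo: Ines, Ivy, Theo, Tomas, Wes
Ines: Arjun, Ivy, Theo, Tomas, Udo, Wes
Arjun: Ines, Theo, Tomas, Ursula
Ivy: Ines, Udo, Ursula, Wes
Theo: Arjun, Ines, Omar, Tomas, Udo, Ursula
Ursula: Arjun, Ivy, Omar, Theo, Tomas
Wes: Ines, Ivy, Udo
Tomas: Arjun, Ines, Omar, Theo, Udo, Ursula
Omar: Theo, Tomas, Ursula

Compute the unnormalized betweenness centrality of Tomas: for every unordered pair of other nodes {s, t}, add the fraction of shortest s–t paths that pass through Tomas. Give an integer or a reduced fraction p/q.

53/20

Pairs whose geodesics pass through Tomas — Wes–Omar: 2/5; Ines–Ursula: 1/4; Ines–Omar: 1/2; Arjun–Omar: 1/3; Arjun–Udo: 1/3; Ursula–Udo: 1/3; Omar–Udo: 1/2.
All other pairs contribute 0.
Summing the contributions gives betweenness(Tomas) = 53/20.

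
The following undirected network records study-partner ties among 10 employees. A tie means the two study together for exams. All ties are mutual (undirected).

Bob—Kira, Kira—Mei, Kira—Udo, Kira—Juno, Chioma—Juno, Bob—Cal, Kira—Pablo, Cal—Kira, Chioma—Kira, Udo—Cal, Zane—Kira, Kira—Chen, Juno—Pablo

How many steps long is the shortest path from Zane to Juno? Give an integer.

2

One shortest route is Zane – Kira – Juno, which uses 2 edges, and Zane and Juno are not directly tied, so nothing shorter exists. So d(Zane,Juno) = 2.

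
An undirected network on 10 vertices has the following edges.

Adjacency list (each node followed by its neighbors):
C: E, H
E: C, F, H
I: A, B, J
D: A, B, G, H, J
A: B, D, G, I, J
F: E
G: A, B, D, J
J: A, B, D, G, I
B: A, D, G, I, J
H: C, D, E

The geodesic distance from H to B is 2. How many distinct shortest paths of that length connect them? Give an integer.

1

The shortest distance is 2, and the only length-2 path is H–D–B. So there is exactly 1 shortest path.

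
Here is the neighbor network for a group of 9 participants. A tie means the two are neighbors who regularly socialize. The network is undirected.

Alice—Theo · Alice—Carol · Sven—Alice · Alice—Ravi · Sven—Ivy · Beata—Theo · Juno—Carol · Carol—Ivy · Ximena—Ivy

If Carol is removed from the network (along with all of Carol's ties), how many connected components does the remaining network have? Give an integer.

Without Carol, the remaining ties split the others into: {Alice, Beata, Ivy, Ravi, Sven, Theo, Ximena}; {Juno}.
That's 2 separate components.

2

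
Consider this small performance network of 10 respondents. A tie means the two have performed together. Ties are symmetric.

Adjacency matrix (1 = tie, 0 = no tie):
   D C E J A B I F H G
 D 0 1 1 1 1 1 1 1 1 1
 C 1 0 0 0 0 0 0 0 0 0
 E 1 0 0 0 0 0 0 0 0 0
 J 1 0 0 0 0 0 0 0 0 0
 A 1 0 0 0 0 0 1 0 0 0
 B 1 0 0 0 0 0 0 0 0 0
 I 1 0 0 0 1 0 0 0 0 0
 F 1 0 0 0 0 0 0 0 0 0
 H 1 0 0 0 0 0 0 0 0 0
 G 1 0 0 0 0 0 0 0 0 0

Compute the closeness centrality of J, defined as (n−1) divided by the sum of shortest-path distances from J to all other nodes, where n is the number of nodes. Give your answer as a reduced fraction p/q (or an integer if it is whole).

Distances from J: A:2, B:2, C:2, D:1, E:2, F:2, G:2, H:2, I:2. Sum = 17.
n = 10, so closeness = 9/17.

9/17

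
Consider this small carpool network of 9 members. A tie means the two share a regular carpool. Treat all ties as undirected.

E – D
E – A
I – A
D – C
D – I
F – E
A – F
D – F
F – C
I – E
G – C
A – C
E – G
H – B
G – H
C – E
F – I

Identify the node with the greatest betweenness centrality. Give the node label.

Unnormalized betweenness of each node: A:1/4, B:0, C:19/4, D:1/4, E:8, F:1/2, G:12, H:7, I:1/4.
G has the largest value, 12, making it the main broker — the node through which the most shortest paths run.

G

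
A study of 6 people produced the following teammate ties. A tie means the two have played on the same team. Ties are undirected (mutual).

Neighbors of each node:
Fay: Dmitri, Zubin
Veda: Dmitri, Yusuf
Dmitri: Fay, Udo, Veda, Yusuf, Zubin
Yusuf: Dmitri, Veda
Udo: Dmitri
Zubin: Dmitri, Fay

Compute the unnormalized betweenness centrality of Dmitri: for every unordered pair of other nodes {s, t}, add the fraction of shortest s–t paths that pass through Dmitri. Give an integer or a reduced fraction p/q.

8

Pairs whose geodesics pass through Dmitri — Yusuf–Zubin: 1; Yusuf–Fay: 1; Yusuf–Udo: 1; Zubin–Veda: 1; Zubin–Udo: 1; Fay–Veda: 1; Fay–Udo: 1; Veda–Udo: 1.
All other pairs contribute 0.
Summing the contributions gives betweenness(Dmitri) = 8.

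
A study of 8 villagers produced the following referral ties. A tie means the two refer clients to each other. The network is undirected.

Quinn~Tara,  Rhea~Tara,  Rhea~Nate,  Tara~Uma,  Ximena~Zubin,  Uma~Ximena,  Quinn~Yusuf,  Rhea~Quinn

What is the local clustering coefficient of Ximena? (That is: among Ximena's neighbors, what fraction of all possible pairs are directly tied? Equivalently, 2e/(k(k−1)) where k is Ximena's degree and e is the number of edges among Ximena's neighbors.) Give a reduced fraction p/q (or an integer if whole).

0

Ximena's neighbors: Uma and Zubin (k = 2).
Possible neighbor pairs: C(2,2) = 1. Edges among them: none → e = 0.
Clustering(Ximena) = 0/1.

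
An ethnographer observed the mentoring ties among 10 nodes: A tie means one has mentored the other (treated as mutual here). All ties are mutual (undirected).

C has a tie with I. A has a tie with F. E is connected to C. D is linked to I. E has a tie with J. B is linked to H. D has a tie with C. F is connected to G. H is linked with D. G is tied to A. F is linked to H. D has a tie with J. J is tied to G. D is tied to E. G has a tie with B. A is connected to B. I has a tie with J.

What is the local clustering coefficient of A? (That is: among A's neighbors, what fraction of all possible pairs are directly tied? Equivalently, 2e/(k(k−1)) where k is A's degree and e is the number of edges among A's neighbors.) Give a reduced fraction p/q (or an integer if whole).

A's neighbors: B, F, and G (k = 3).
Possible neighbor pairs: C(3,2) = 3. Edges among them: B–G, F–G → e = 2.
Clustering(A) = 2/3.

2/3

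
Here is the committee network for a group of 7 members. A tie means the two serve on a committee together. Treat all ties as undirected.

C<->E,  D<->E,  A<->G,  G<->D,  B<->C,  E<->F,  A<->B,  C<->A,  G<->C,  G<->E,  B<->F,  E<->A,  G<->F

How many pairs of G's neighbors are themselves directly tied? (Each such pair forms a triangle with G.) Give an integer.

G's neighbors: A, C, D, E, and F.
Neighbor pairs that are themselves tied: G–A–C; G–A–E; G–C–E; G–D–E; G–E–F. Each forms one triangle with G, for 5 in total.

5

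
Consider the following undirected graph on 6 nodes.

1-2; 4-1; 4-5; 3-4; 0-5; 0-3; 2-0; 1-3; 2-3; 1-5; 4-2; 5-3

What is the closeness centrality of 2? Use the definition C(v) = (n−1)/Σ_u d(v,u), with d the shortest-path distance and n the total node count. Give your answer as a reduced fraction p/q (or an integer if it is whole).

Distances from 2: 0:1, 1:1, 3:1, 4:1, 5:2. Sum = 6.
n = 6, so closeness = 5/6.

5/6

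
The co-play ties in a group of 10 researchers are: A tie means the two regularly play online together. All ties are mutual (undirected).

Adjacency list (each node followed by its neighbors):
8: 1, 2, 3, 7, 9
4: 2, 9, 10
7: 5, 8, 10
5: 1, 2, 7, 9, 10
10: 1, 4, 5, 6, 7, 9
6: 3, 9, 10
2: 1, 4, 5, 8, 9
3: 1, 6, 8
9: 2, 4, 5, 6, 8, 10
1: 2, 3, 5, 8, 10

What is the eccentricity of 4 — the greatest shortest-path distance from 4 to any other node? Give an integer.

3

Distances from 4: 1:2, 2:1, 3:3, 5:2, 6:2, 7:2, 8:2, 9:1, 10:1.
The largest is 3 (to 3), so the eccentricity of 4 is 3.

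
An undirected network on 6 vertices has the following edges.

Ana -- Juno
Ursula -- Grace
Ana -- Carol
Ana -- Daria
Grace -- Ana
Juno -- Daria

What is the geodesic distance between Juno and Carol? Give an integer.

2

One shortest route is Juno – Ana – Carol, which uses 2 edges, and Juno and Carol are not directly tied, so nothing shorter exists. So d(Juno,Carol) = 2.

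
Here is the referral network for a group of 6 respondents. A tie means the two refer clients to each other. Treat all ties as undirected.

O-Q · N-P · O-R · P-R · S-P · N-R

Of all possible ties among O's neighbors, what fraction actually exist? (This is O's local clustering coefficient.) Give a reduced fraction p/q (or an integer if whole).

0

O's neighbors: Q and R (k = 2).
Possible neighbor pairs: C(2,2) = 1. Edges among them: none → e = 0.
Clustering(O) = 0/1.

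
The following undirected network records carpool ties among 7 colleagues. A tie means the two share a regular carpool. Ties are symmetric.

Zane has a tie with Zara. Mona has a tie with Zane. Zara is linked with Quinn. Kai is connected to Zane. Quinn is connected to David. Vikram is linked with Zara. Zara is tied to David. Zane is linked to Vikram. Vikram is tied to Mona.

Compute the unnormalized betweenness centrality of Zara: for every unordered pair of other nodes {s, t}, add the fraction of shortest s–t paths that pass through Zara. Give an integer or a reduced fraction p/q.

8

Pairs whose geodesics pass through Zara — Vikram–David: 1; Vikram–Quinn: 1; Kai–David: 1; Kai–Quinn: 1; Mona–David: 2/2; Mona–Quinn: 2/2; Zane–David: 1; Zane–Quinn: 1.
All other pairs contribute 0.
Summing the contributions gives betweenness(Zara) = 8.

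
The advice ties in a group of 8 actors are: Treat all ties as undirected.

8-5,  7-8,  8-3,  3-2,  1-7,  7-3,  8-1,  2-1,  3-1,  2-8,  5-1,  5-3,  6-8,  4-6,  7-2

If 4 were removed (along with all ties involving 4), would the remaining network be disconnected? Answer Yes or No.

Even without 4, every remaining node can still reach every other (the residual graph is connected), so 4 is not a cut vertex.

No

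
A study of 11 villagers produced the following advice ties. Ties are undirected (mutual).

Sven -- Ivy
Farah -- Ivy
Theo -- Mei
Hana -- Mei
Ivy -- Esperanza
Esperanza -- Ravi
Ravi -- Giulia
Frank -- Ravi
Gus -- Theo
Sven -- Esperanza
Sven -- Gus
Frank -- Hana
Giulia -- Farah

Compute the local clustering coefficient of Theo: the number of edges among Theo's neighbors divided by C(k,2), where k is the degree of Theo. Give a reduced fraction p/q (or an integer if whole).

0

Theo's neighbors: Gus and Mei (k = 2).
Possible neighbor pairs: C(2,2) = 1. Edges among them: none → e = 0.
Clustering(Theo) = 0/1.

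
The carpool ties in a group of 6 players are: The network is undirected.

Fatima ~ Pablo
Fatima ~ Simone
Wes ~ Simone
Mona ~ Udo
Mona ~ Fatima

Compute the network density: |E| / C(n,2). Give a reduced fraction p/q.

1/3

There are 5 edges and 6 nodes, so the maximum possible is C(6,2) = 15.
Density = 5/15 = 1/3.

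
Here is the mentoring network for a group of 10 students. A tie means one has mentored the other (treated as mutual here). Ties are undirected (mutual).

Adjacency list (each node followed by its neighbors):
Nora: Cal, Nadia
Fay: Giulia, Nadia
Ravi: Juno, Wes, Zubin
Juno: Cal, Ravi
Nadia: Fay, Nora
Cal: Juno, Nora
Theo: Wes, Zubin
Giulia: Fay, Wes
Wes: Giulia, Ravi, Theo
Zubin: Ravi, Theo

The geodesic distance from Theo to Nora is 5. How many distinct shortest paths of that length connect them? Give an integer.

3

The shortest distance is 5. The length-5 paths are: Theo–Wes–Giulia–Fay–Nadia–Nora; Theo–Wes–Ravi–Juno–Cal–Nora; Theo–Zubin–Ravi–Juno–Cal–Nora.
That gives 3 distinct shortest paths.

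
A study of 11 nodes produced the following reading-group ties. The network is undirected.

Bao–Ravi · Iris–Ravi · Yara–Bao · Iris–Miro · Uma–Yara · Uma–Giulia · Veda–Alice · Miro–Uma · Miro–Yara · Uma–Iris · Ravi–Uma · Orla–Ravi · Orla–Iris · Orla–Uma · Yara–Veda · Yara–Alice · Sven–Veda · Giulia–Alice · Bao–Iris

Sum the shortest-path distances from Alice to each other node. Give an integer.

Distances from Alice: Bao:2, Giulia:1, Iris:3, Miro:2, Orla:3, Ravi:3, Sven:2, Uma:2, Veda:1, Yara:1.
Sum = 2 + 1 + 3 + 2 + 3 + 3 + 2 + 2 + 1 + 1 = 20.

20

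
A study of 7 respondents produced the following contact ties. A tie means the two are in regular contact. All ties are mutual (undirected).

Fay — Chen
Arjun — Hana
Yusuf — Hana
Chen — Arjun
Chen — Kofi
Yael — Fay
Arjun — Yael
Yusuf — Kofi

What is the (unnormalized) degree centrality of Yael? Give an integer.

Yael is directly tied to Arjun and Fay. That is 2 neighbors, so the degree of Yael is 2.

2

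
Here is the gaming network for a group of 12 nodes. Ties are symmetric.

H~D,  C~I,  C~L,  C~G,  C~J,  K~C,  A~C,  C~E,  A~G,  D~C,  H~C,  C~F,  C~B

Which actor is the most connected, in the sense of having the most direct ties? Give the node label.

Degrees — A:2, B:1, C:11, D:2, E:1, F:1, G:2, H:2, I:1, J:1, K:1, L:1.
The maximum is 11, attained only by C.

C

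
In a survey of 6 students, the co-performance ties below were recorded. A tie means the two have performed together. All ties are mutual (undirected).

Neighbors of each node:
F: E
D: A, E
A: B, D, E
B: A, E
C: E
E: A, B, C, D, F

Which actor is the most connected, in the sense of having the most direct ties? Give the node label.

E

Degrees — A:3, B:2, C:1, D:2, E:5, F:1.
The maximum is 5, attained only by E.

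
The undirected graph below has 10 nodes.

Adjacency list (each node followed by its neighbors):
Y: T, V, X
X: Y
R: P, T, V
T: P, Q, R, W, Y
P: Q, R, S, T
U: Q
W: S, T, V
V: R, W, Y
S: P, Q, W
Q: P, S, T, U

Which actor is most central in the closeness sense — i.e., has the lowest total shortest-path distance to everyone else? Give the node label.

Farness (sum of distances to all others) for each node — P:15, Q:16, R:17, S:18, T:13, U:24, V:18, W:17, X:25, Y:17.
The smallest farness is 13, for T, so T has the highest closeness.

T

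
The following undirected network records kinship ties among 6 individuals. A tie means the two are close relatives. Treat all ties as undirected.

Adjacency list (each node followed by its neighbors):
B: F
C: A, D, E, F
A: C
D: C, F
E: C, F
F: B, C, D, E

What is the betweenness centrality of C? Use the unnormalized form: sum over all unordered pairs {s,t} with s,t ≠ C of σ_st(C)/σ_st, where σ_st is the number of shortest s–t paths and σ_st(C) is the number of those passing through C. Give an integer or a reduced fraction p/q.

Pairs whose geodesics pass through C — A–B: 1; A–E: 1; A–D: 1; A–F: 1; E–D: 1/2.
All other pairs contribute 0.
Summing the contributions gives betweenness(C) = 9/2.

9/2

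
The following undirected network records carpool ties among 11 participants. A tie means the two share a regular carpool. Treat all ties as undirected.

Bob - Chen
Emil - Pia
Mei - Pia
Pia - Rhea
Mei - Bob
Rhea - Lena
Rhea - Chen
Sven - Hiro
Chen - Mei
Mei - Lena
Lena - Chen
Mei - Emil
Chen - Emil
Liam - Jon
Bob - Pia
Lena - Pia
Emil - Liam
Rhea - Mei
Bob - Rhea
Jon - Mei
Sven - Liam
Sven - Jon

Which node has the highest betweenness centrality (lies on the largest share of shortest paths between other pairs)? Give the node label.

Mei

Unnormalized betweenness of each node: Bob:1/5, Chen:2, Emil:139/20, Hiro:0, Jon:45/4, Lena:1/5, Liam:9/2, Mei:329/20, Pia:2, Rhea:9/20, Sven:9.
Mei has the largest value, 329/20, making it the main broker — the node through which the most shortest paths run.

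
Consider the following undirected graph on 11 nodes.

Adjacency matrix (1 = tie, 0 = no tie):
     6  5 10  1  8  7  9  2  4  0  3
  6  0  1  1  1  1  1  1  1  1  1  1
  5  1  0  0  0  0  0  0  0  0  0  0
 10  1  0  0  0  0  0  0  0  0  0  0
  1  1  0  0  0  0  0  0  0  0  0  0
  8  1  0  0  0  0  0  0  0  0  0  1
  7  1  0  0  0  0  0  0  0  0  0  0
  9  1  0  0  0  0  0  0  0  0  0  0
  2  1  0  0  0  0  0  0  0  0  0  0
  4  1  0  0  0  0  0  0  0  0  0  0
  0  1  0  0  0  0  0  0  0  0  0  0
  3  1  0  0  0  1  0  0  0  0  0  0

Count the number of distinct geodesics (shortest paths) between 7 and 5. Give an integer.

The shortest distance is 2, and the only length-2 path is 7–6–5. So there is exactly 1 shortest path.

1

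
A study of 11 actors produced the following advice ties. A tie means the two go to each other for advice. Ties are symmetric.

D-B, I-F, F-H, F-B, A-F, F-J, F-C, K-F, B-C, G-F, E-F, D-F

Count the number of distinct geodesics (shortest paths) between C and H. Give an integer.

The shortest distance is 2, and the only length-2 path is C–F–H. So there is exactly 1 shortest path.

1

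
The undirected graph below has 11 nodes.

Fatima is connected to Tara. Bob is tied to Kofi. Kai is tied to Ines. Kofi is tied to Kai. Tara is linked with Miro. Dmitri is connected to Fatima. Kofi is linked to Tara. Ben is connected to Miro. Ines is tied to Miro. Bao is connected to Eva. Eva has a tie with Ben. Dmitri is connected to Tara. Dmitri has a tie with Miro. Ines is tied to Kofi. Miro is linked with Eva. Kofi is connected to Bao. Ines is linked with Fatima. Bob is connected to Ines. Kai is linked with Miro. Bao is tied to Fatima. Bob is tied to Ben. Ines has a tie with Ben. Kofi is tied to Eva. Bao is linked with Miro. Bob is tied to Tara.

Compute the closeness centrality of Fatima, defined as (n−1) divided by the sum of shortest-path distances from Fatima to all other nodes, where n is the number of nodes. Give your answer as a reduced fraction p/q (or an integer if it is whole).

Distances from Fatima: Bao:1, Ben:2, Bob:2, Dmitri:1, Eva:2, Ines:1, Kai:2, Kofi:2, Miro:2, Tara:1. Sum = 16.
n = 11, so closeness = 10/16 = 5/8.

5/8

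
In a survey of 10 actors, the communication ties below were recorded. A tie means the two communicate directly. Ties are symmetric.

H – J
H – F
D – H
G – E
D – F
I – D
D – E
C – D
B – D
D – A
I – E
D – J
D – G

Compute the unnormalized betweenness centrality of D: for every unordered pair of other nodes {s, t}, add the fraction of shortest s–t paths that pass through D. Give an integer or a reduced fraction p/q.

31

Pairs whose geodesics pass through D — B–E: 1; B–H: 1; B–C: 1; B–F: 1; B–I: 1; B–G: 1; B–J: 1; B–A: 1; E–H: 1; E–C: 1; E–F: 1; E–J: 1; E–A: 1; H–C: 1 … (+18 more pairs).
All other pairs contribute 0.
Summing the contributions gives betweenness(D) = 31.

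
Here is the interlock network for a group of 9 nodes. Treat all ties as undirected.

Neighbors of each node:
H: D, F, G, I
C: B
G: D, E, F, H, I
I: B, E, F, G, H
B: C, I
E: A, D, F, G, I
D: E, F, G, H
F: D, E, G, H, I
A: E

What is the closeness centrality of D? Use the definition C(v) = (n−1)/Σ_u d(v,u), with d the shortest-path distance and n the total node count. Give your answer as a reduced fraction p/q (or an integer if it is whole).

Distances from D: A:2, B:3, C:4, E:1, F:1, G:1, H:1, I:2. Sum = 15.
n = 9, so closeness = 8/15.

8/15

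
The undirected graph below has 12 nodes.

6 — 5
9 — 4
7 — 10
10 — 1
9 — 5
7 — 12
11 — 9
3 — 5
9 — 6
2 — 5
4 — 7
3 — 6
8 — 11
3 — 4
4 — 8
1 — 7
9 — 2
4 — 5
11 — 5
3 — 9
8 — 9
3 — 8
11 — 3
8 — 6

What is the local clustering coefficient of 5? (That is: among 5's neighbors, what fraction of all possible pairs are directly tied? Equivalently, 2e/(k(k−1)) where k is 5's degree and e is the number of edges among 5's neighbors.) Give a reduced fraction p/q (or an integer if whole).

5's neighbors: 2, 3, 4, 6, 9, and 11 (k = 6).
Possible neighbor pairs: C(6,2) = 15. Edges among them: 2–9, 3–4, 3–6, 3–9, 3–11, 4–9, 6–9, 9–11 → e = 8.
Clustering(5) = 8/15.

8/15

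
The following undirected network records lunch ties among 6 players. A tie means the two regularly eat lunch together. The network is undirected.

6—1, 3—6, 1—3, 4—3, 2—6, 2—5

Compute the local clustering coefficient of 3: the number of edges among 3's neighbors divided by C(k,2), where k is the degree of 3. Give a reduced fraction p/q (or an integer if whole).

1/3

3's neighbors: 1, 4, and 6 (k = 3).
Possible neighbor pairs: C(3,2) = 3. Edges among them: 1–6 → e = 1.
Clustering(3) = 1/3.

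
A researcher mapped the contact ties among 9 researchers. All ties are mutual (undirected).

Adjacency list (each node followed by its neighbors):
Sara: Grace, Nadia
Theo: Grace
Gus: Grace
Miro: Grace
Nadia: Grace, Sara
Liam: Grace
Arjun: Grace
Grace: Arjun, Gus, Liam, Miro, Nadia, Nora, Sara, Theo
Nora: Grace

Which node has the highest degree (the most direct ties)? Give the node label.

Degrees — Arjun:1, Grace:8, Gus:1, Liam:1, Miro:1, Nadia:2, Nora:1, Sara:2, Theo:1.
The maximum is 8, attained only by Grace.

Grace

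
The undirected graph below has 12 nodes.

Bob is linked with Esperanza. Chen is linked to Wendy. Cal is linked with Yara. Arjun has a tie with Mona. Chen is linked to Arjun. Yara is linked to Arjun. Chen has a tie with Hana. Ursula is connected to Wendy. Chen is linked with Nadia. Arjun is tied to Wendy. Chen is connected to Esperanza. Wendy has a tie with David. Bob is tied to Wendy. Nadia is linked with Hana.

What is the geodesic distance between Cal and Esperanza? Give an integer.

One shortest route is Cal – Yara – Arjun – Chen – Esperanza, which uses 4 edges, and at distance 3 from Cal we only reach {Chen, Mona, Wendy}, which does not include Esperanza. So d(Cal,Esperanza) = 4.

4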